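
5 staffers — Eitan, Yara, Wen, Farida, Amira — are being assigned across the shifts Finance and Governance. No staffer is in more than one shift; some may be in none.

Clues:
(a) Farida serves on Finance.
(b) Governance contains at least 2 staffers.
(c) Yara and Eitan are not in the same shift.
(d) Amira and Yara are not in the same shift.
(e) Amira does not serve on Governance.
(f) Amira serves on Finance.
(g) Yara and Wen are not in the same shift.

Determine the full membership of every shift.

Finance = {Amira, Farida}; Governance = {Eitan, Wen}

From (a): Farida ∈ Finance.
From (e): Amira ∉ Governance.
From (f): Amira ∈ Finance.
(d): Yara ∉ Finance.
Suppose Eitan ∈ Finance: no assignment then satisfies all the clues, so Eitan ∉ Finance.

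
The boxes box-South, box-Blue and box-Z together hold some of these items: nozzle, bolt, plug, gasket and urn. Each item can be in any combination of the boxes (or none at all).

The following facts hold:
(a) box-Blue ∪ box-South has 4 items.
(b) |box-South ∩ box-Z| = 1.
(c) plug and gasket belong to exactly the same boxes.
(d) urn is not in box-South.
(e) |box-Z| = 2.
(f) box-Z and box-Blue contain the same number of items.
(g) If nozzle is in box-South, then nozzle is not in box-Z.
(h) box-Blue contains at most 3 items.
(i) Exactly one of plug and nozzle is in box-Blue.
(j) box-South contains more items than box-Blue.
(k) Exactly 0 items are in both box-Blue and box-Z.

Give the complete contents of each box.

box-South = {bolt, gasket, nozzle, plug}; box-Blue = {gasket, plug}; box-Z = {bolt, urn}

From (d): urn ∉ box-South.
Suppose nozzle ∉ box-South: no assignment then satisfies all the clues, so nozzle ∈ box-South.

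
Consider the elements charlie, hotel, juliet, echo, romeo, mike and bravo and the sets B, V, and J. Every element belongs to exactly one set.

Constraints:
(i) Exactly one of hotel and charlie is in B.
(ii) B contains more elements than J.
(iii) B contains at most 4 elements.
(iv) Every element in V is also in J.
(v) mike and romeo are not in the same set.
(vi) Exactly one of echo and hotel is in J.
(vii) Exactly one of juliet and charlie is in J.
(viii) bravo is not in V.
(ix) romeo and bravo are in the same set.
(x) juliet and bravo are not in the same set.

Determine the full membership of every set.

B = {bravo, charlie, echo, romeo}; V = {}; J = {hotel, juliet, mike}

From (viii): bravo ∉ V.
(ix): romeo matches bravo: romeo ∉ V.
Suppose charlie ∉ B: no assignment then satisfies all the clues, so charlie ∈ B.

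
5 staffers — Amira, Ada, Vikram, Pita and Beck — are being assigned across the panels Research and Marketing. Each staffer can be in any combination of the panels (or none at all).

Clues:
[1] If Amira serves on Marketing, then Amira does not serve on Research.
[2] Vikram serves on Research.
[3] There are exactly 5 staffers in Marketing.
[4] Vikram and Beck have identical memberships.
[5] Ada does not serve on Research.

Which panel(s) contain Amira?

From (2): Vikram ∈ Research.
From (5): Ada ∉ Research.
(3): only 5 candidates remain for Marketing, so all are in.
(4): Beck matches Vikram: Beck ∈ Research.
(1): Amira ∉ Research.

Amira: Marketing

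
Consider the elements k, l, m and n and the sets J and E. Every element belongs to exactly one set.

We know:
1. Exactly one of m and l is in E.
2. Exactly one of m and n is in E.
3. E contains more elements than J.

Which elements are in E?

E = {k, l, n}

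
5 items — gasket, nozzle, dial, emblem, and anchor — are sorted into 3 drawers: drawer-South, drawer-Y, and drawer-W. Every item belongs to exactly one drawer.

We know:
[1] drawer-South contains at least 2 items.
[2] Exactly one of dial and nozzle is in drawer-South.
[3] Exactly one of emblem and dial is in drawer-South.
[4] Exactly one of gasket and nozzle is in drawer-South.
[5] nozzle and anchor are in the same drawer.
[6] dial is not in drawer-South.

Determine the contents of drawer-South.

From (6): dial ∉ drawer-South.
(2) (exactly one): nozzle ∈ drawer-South.
(3) (exactly one): emblem ∈ drawer-South.
(4) (exactly one): gasket ∉ drawer-South.
(5): anchor matches nozzle: anchor ∈ drawer-South.

drawer-South = {anchor, emblem, nozzle}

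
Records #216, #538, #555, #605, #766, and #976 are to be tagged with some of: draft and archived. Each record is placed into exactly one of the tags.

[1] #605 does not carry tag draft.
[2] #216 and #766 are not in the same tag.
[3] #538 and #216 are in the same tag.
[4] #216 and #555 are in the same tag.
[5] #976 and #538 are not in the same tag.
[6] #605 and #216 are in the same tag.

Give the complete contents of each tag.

draft = {#766, #976}; archived = {#216, #538, #555, #605}

From (1): #605 ∉ draft.
(6): #216 matches #605: #216 ∉ draft.
Only one tag left: #216 ∈ archived.
Only one tag left: #605 ∈ archived.
(2): #766 ∉ archived.
(3): #538 matches #216: #538 ∉ draft.
(3): #538 matches #216: #538 ∈ archived.
(4): #555 matches #216: #555 ∉ draft.
(4): #555 matches #216: #555 ∈ archived.
(5): #976 ∉ archived.
Only one tag left: #766 ∈ draft.
Only one tag left: #976 ∈ draft.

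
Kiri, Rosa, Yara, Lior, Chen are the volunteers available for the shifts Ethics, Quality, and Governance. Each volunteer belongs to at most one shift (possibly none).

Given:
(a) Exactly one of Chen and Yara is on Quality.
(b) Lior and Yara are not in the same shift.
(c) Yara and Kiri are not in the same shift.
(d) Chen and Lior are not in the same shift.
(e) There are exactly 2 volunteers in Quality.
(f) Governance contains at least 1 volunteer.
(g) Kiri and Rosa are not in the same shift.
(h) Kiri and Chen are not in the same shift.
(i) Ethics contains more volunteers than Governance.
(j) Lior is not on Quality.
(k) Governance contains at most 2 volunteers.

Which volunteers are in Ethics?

From (j): Lior ∉ Quality.
Suppose Kiri ∉ Ethics: no assignment then satisfies all the clues, so Kiri ∈ Ethics.

Ethics = {Kiri, Lior}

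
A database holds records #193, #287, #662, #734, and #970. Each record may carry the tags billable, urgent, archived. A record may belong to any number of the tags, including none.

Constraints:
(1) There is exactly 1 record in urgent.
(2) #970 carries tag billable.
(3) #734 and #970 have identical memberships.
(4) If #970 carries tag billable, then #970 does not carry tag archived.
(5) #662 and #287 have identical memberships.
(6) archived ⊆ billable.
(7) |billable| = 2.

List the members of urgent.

From (2): #970 ∈ billable.
(3): #734 matches #970: #734 ∈ billable.
(4): #970 ∉ archived.
(7): billable already has 2, so the rest are out.
(3): #734 matches #970: #734 ∉ archived.
(6) contrapositive: #193 ∉ archived.
(6) contrapositive: #287 ∉ archived.
(6) contrapositive: #662 ∉ archived.
Suppose #193 ∉ urgent: no assignment then satisfies all the clues, so #193 ∈ urgent.

urgent = {#193}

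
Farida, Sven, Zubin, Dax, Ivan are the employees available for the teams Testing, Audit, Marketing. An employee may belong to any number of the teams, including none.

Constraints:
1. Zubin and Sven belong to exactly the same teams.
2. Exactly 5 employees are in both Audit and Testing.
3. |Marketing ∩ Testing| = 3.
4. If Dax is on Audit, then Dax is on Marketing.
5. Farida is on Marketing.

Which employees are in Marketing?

Marketing = {Dax, Farida, Ivan}

From (5): Farida ∈ Marketing.
Suppose Sven ∈ Marketing: no assignment then satisfies all the clues, so Sven ∉ Marketing.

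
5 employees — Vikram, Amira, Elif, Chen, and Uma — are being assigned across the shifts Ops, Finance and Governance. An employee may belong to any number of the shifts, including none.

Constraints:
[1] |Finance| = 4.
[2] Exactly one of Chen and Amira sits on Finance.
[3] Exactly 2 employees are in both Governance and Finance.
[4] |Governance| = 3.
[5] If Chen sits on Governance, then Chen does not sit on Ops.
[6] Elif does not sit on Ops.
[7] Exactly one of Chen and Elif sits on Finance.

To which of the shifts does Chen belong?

From (6): Elif ∉ Ops.
Suppose Chen ∈ Ops: no assignment then satisfies all the clues, so Chen ∉ Ops.

Chen: Governance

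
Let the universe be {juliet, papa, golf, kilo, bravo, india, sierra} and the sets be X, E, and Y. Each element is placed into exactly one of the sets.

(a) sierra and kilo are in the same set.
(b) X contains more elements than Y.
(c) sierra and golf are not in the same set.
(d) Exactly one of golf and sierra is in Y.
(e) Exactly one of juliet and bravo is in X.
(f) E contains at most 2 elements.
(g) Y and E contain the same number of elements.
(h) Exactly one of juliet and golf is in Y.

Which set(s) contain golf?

golf: Y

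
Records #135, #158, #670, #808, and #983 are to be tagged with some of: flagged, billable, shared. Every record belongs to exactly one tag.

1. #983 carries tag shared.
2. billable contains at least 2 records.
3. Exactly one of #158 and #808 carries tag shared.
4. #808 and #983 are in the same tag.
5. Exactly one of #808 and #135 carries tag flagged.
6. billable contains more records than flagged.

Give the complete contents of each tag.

flagged = {#135}; billable = {#158, #670}; shared = {#808, #983}

From (1): #983 ∈ shared.
(4): #808 matches #983: #808 ∉ flagged.
(4): #808 matches #983: #808 ∉ billable.
(4): #808 matches #983: #808 ∈ shared.
(5) (exactly one): #135 ∈ flagged.
(2): only 2 candidates remain for billable, so all are in.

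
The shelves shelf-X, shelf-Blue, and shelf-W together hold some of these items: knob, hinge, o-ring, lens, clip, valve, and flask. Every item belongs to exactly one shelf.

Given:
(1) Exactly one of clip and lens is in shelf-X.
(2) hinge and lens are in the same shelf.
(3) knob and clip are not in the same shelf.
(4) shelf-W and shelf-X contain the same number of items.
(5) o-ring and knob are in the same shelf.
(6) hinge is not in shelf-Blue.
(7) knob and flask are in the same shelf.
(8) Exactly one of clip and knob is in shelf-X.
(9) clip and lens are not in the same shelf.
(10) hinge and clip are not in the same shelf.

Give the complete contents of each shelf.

shelf-X = {clip, valve}; shelf-Blue = {flask, knob, o-ring}; shelf-W = {hinge, lens}

From (6): hinge ∉ shelf-Blue.
(2): lens matches hinge: lens ∉ shelf-Blue.
Suppose knob ∈ shelf-X: no assignment then satisfies all the clues, so knob ∉ shelf-X.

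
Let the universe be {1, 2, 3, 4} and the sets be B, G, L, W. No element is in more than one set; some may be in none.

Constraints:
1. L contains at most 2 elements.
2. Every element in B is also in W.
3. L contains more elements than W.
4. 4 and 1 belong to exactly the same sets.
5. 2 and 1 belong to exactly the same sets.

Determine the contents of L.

L = {3}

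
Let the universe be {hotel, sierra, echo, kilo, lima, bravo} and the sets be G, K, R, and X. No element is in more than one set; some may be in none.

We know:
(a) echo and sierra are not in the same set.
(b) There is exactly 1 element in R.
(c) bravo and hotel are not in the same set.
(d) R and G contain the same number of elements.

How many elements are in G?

1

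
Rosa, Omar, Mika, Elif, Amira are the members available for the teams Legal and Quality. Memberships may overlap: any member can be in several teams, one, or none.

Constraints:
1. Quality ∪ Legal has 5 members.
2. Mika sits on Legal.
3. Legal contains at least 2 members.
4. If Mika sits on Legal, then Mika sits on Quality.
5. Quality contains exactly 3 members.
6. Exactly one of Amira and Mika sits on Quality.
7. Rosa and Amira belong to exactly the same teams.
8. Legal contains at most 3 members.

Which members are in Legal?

Legal = {Amira, Mika, Rosa}

From (2): Mika ∈ Legal.
(4): Mika ∈ Quality.
(6) (exactly one): Amira ∉ Quality.
(7): Rosa matches Amira: Rosa ∉ Quality.
(5): only 3 candidates remain for Quality, so all are in.
Suppose Rosa ∉ Legal: no assignment then satisfies all the clues, so Rosa ∈ Legal.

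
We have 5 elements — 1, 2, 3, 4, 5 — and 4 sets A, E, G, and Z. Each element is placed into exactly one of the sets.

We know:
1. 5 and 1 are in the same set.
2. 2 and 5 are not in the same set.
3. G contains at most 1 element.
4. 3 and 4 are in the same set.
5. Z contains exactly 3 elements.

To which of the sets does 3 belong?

3: Z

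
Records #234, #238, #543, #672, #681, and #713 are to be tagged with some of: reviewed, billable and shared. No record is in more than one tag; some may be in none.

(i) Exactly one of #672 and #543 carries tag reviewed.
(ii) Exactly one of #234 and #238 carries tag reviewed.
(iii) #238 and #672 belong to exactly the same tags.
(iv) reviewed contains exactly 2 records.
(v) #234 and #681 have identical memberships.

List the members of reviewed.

reviewed = {#238, #672}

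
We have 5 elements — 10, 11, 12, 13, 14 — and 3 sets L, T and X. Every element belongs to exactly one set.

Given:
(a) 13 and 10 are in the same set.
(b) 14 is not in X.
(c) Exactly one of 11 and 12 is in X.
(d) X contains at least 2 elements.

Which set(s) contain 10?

10: X

From (b): 14 ∉ X.
Suppose 10 ∈ L: no assignment then satisfies all the clues, so 10 ∉ L.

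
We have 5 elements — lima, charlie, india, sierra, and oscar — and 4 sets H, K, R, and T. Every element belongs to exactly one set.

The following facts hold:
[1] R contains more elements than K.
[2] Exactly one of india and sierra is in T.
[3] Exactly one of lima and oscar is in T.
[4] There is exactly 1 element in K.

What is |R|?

2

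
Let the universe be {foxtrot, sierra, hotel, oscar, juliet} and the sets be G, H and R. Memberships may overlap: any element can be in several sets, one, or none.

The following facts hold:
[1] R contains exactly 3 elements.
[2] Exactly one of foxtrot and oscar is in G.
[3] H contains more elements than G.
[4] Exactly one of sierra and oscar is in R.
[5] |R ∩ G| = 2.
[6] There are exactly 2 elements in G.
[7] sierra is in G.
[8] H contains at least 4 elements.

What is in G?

G = {foxtrot, sierra}

From (7): sierra ∈ G.
Suppose foxtrot ∉ G: no assignment then satisfies all the clues, so foxtrot ∈ G.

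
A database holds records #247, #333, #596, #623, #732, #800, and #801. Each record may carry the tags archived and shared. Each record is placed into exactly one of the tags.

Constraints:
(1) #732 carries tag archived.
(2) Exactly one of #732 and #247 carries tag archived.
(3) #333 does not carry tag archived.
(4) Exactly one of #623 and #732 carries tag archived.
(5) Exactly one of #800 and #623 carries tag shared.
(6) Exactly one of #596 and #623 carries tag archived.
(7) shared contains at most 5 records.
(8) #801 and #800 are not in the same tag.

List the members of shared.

From (1): #732 ∈ archived.
From (3): #333 ∉ archived.
(2) (exactly one): #247 ∉ archived.
(4) (exactly one): #623 ∉ archived.
(6) (exactly one): #596 ∈ archived.
Only one tag left: #247 ∈ shared.
Only one tag left: #333 ∈ shared.
Only one tag left: #623 ∈ shared.
(5) (exactly one): #800 ∉ shared.
Only one tag left: #800 ∈ archived.
(8): #801 ∉ archived.
Only one tag left: #801 ∈ shared.

shared = {#247, #333, #623, #801}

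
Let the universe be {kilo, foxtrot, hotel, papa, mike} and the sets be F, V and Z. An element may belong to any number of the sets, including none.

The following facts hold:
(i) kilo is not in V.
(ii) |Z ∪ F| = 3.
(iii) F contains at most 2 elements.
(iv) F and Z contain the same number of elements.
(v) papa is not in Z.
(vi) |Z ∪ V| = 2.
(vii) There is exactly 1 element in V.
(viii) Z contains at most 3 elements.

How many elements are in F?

2

From (i): kilo ∉ V.
From (v): papa ∉ Z.
Suppose papa ∈ V: no assignment then satisfies all the clues, so papa ∉ V.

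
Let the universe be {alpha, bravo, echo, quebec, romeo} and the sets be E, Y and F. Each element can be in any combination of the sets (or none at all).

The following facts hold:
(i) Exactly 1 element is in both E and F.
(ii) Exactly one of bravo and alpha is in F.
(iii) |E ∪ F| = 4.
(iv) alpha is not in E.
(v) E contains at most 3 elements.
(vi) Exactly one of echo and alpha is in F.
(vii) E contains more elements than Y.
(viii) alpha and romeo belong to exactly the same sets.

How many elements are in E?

From (iv): alpha ∉ E.
(viii): romeo matches alpha: romeo ∉ E.
Suppose alpha ∈ Y: no assignment then satisfies all the clues, so alpha ∉ Y.

2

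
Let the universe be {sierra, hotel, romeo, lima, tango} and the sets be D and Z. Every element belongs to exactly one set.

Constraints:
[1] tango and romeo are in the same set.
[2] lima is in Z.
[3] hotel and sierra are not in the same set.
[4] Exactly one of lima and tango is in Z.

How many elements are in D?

3

From (2): lima ∈ Z.
(4) (exactly one): tango ∉ Z.
Only one set left: tango ∈ D.
(1): romeo matches tango: romeo ∈ D.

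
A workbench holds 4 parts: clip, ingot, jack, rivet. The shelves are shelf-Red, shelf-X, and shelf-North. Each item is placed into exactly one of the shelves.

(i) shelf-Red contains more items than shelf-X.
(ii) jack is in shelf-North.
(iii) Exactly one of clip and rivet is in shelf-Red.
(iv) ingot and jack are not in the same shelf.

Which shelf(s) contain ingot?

ingot: shelf-Red

From (ii): jack ∈ shelf-North.
(iv): ingot ∉ shelf-North.
Suppose ingot ∉ shelf-Red: no assignment then satisfies all the clues, so ingot ∈ shelf-Red.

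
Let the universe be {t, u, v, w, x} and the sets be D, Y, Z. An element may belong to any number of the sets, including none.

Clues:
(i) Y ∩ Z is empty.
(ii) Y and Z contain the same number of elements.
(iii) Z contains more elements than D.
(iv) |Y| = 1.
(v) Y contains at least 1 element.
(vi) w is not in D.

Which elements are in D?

D = {}

From (vi): w ∉ D.
Suppose t ∈ D: no assignment then satisfies all the clues, so t ∉ D.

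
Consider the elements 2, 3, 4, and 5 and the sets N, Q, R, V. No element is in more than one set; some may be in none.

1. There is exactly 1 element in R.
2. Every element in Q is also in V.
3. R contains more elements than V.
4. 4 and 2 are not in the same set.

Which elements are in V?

V = {}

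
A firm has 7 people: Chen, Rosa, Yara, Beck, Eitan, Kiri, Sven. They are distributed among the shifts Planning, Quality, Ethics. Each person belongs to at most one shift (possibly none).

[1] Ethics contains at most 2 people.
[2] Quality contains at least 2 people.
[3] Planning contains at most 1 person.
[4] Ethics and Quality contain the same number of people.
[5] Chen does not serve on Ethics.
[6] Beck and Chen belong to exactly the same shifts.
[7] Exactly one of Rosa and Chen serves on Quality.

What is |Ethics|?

2

From (5): Chen ∉ Ethics.
(6): Beck matches Chen: Beck ∉ Ethics.
Suppose Chen ∈ Planning: no assignment then satisfies all the clues, so Chen ∉ Planning.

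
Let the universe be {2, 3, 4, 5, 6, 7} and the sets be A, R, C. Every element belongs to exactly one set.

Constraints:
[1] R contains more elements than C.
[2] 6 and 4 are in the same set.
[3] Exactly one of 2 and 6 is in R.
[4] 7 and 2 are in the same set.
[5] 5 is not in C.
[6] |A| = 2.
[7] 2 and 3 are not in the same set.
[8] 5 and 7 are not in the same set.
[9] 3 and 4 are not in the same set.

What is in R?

R = {4, 5, 6}

From (5): 5 ∉ C.
Suppose 2 ∈ R: no assignment then satisfies all the clues, so 2 ∉ R.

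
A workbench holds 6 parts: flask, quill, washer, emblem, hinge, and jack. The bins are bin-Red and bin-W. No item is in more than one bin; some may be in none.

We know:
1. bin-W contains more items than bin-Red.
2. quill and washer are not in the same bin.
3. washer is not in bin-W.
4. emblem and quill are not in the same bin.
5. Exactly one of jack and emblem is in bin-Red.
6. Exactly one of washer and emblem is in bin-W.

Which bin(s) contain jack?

jack: bin-Red

From (3): washer ∉ bin-W.
(6) (exactly one): emblem ∈ bin-W.
(4): quill ∉ bin-W.
(5) (exactly one): jack ∈ bin-Red.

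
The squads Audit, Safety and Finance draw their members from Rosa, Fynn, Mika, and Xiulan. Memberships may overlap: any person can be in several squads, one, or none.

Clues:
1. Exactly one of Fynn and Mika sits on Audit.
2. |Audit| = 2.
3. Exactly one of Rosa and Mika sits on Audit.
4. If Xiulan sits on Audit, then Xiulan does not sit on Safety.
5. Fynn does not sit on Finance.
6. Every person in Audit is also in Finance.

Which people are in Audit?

From (5): Fynn ∉ Finance.
(6) contrapositive: Fynn ∉ Audit.
(1) (exactly one): Mika ∈ Audit.
(3) (exactly one): Rosa ∉ Audit.
(6) with Mika ∈ Audit: Mika ∈ Finance.
(2): only 2 candidates remain for Audit, so all are in.
(4): Xiulan ∉ Safety.
(6) with Xiulan ∈ Audit: Xiulan ∈ Finance.

Audit = {Mika, Xiulan}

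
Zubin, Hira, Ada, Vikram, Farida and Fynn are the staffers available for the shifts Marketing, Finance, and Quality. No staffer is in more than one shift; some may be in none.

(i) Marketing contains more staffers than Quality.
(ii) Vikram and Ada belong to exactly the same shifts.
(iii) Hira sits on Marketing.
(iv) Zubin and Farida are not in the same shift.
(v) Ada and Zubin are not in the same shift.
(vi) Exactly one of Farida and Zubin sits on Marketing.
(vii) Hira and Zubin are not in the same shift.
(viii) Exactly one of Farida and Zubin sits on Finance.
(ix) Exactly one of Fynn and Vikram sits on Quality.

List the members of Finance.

From (iii): Hira ∈ Marketing.
(vii): Zubin ∉ Marketing.
(vi) (exactly one): Farida ∈ Marketing.
(viii) (exactly one): Zubin ∈ Finance.
(v): Ada ∉ Finance.
(ii): Vikram matches Ada: Vikram ∉ Finance.
Suppose Fynn ∈ Finance: no assignment then satisfies all the clues, so Fynn ∉ Finance.

Finance = {Zubin}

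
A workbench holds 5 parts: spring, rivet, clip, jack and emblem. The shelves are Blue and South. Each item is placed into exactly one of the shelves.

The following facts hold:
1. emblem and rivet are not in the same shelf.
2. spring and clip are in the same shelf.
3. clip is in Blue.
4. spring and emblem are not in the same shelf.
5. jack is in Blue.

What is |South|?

From (3): clip ∈ Blue.
From (5): jack ∈ Blue.
(2): spring matches clip: spring ∈ Blue.
(4): emblem ∉ Blue.
Only one shelf left: emblem ∈ South.
(1): rivet ∉ South.
Only one shelf left: rivet ∈ Blue.

1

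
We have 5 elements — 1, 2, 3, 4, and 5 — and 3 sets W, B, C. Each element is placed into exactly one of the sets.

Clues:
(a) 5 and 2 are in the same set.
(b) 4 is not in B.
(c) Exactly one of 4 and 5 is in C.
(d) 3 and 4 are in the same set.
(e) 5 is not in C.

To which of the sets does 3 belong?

From (b): 4 ∉ B.
From (e): 5 ∉ C.
(a): 2 matches 5: 2 ∉ C.
(c) (exactly one): 4 ∈ C.
(d): 3 matches 4: 3 ∉ W.
(d): 3 matches 4: 3 ∉ B.
(d): 3 matches 4: 3 ∈ C.

3: C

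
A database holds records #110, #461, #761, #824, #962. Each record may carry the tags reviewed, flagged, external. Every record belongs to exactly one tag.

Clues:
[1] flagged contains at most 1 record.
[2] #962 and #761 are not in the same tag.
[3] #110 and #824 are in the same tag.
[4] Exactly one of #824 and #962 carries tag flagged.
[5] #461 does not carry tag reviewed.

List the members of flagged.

flagged = {#962}

From (5): #461 ∉ reviewed.
Suppose #110 ∈ flagged: no assignment then satisfies all the clues, so #110 ∉ flagged.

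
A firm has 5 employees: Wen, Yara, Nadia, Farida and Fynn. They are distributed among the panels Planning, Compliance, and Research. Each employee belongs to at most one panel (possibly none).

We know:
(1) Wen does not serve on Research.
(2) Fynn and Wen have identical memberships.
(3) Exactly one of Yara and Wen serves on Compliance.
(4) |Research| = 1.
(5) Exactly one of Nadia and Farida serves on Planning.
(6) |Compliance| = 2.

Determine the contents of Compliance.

Compliance = {Fynn, Wen}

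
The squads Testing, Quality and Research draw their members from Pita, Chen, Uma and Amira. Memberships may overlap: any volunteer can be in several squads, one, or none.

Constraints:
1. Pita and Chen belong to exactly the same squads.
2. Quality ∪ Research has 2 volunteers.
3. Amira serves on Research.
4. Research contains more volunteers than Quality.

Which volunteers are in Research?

Research = {Amira, Uma}

From (3): Amira ∈ Research.
Suppose Pita ∈ Research: no assignment then satisfies all the clues, so Pita ∉ Research.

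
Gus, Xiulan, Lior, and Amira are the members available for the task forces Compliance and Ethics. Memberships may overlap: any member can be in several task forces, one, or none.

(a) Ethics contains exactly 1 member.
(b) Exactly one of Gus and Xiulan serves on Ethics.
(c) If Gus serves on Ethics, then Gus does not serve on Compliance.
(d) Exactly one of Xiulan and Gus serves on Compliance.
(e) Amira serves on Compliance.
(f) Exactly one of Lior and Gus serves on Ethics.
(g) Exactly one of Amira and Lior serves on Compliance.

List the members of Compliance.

From (e): Amira ∈ Compliance.
(g) (exactly one): Lior ∉ Compliance.
Suppose Gus ∈ Compliance: no assignment then satisfies all the clues, so Gus ∉ Compliance.

Compliance = {Amira, Xiulan}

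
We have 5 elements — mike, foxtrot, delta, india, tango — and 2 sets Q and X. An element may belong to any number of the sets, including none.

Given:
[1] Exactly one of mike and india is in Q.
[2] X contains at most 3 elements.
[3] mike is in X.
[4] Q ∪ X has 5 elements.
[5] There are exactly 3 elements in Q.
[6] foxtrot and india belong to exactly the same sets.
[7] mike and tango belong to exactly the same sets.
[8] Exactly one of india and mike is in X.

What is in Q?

From (3): mike ∈ X.
(7): tango matches mike: tango ∈ X.
(8) (exactly one): india ∉ X.
(6): foxtrot matches india: foxtrot ∉ X.
Suppose mike ∈ Q: no assignment then satisfies all the clues, so mike ∉ Q.

Q = {delta, foxtrot, india}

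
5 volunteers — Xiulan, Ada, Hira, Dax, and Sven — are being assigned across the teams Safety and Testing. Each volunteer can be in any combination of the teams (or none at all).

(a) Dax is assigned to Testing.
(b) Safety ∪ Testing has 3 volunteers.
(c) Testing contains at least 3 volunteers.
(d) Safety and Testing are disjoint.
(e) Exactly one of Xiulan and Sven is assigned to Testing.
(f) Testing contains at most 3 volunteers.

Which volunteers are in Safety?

Safety = {}

From (a): Dax ∈ Testing.
(d) (disjoint): Dax ∉ Safety.
Suppose Xiulan ∈ Safety: no assignment then satisfies all the clues, so Xiulan ∉ Safety.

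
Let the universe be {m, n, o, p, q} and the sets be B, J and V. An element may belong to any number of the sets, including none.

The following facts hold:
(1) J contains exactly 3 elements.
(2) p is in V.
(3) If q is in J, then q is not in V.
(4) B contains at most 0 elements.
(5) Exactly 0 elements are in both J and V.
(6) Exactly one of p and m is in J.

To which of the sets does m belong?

m: J

From (2): p ∈ V.
(4): B already has 0, so the rest are out.
Suppose m ∉ J: no assignment then satisfies all the clues, so m ∈ J.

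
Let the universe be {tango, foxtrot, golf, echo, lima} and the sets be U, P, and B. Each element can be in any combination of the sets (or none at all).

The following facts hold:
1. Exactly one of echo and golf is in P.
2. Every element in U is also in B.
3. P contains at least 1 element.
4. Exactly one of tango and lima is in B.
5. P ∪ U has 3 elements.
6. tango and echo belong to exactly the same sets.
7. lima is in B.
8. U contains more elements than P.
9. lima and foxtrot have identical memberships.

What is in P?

P = {golf}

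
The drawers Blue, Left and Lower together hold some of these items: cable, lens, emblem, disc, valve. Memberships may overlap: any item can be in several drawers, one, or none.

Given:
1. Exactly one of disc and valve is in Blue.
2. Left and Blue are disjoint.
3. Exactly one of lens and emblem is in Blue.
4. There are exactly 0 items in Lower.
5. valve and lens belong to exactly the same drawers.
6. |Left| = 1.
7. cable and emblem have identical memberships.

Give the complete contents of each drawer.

(4): Lower already has 0, so the rest are out.
Suppose cable ∈ Blue: no assignment then satisfies all the clues, so cable ∉ Blue.

Blue = {lens, valve}; Left = {disc}; Lower = {}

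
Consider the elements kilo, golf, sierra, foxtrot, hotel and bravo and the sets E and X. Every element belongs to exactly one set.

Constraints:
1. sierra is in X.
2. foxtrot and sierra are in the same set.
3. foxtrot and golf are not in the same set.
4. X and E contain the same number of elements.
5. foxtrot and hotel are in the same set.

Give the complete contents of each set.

E = {bravo, golf, kilo}; X = {foxtrot, hotel, sierra}

From (1): sierra ∈ X.
(2): foxtrot matches sierra: foxtrot ∉ E.
(2): foxtrot matches sierra: foxtrot ∈ X.
(3): golf ∉ X.
(5): hotel matches foxtrot: hotel ∉ E.
(5): hotel matches foxtrot: hotel ∈ X.
Only one set left: golf ∈ E.
Suppose kilo ∉ E: no assignment then satisfies all the clues, so kilo ∈ E.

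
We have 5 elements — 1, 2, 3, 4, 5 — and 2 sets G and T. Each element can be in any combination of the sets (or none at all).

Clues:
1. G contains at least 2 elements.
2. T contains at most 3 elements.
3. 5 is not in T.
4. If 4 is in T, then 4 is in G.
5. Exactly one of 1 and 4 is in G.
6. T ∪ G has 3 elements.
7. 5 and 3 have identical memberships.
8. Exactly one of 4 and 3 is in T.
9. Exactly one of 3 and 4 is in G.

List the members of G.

From (3): 5 ∉ T.
(7): 3 matches 5: 3 ∉ T.
(8) (exactly one): 4 ∈ T.
(4): 4 ∈ G.
(5) (exactly one): 1 ∉ G.
(9) (exactly one): 3 ∉ G.
(7): 5 matches 3: 5 ∉ G.
(1): only 2 candidates remain for G, so all are in.

G = {2, 4}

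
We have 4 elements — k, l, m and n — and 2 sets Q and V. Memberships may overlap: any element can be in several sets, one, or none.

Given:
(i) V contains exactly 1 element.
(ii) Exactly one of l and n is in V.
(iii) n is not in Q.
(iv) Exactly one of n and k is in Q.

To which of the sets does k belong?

k: Q

From (iii): n ∉ Q.
(iv) (exactly one): k ∈ Q.
Suppose k ∈ V: no assignment then satisfies all the clues, so k ∉ V.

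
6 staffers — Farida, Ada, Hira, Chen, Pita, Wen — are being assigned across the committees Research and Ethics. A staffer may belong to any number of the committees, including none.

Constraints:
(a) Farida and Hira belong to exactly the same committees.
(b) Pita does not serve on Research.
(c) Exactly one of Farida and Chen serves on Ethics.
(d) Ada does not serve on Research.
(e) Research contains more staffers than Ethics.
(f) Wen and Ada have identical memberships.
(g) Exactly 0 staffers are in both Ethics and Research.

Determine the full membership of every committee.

Research = {Farida, Hira}; Ethics = {Chen}

From (b): Pita ∉ Research.
From (d): Ada ∉ Research.
(f): Wen matches Ada: Wen ∉ Research.
Suppose Farida ∉ Research: no assignment then satisfies all the clues, so Farida ∈ Research.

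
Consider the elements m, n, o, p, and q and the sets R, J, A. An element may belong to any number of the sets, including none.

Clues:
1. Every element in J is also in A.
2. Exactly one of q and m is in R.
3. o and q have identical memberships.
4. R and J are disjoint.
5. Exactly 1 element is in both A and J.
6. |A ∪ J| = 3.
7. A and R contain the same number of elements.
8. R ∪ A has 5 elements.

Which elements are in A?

A = {m, n, p}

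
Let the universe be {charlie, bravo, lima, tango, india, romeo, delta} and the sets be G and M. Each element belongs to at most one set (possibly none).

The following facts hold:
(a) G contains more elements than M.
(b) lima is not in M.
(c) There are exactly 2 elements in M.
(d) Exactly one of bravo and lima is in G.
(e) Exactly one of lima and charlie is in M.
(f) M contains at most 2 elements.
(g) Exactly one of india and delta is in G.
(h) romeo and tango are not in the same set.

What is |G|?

3

From (b): lima ∉ M.
(e) (exactly one): charlie ∈ M.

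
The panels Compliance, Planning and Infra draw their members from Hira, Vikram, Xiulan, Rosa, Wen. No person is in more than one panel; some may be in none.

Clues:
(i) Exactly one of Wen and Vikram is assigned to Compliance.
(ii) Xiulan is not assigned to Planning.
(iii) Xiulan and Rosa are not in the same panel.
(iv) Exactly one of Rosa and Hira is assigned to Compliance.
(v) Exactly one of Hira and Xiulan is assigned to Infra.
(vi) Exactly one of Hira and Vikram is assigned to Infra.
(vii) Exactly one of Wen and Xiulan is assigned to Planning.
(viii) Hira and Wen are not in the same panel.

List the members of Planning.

Planning = {Wen}

From (ii): Xiulan ∉ Planning.
(vii) (exactly one): Wen ∈ Planning.
(viii): Hira ∉ Planning.
(i) (exactly one): Vikram ∈ Compliance.
(vi) (exactly one): Hira ∈ Infra.
(iv) (exactly one): Rosa ∈ Compliance.
(v) (exactly one): Xiulan ∉ Infra.
(iii): Xiulan ∉ Compliance.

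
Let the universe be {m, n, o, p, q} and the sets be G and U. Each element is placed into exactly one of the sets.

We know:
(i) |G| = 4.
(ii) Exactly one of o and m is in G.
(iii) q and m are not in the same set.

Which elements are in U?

U = {m}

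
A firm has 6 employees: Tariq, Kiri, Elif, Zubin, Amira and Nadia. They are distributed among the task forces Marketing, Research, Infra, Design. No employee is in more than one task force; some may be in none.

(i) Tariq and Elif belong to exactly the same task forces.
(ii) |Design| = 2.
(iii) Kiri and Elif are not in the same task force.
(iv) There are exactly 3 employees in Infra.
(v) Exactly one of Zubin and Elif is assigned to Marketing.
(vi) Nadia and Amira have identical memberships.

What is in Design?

Design = {Elif, Tariq}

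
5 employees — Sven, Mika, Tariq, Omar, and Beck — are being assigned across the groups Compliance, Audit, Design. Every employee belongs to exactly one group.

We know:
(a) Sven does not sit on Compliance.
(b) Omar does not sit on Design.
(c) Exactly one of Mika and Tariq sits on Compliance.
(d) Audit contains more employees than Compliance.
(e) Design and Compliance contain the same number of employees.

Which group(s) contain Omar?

Omar: Audit

From (a): Sven ∉ Compliance.
From (b): Omar ∉ Design.
Suppose Omar ∈ Compliance: no assignment then satisfies all the clues, so Omar ∉ Compliance.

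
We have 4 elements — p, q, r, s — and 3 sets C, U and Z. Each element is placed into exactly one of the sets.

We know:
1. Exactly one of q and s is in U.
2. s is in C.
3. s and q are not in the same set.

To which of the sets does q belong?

From (2): s ∈ C.
(1) (exactly one): q ∈ U.

q: U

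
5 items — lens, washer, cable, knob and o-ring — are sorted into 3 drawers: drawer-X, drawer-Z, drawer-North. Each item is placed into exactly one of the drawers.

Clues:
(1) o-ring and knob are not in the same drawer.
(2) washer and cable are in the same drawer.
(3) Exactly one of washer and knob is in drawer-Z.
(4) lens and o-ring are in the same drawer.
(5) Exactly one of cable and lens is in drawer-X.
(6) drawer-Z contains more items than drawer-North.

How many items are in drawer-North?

1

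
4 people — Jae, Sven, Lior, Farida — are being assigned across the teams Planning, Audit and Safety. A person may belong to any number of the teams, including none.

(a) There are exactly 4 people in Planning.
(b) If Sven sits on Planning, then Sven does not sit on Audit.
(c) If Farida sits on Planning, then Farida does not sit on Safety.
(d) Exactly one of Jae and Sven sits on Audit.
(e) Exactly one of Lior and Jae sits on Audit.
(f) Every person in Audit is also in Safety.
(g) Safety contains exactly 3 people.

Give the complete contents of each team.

Planning = {Farida, Jae, Lior, Sven}; Audit = {Jae}; Safety = {Jae, Lior, Sven}

(a): only 4 candidates remain for Planning, so all are in.
(b): Sven ∉ Audit.
(c): Farida ∉ Safety.
(d) (exactly one): Jae ∈ Audit.
(e) (exactly one): Lior ∉ Audit.
(f) with Jae ∈ Audit: Jae ∈ Safety.
(f) contrapositive: Farida ∉ Audit.
(g): only 3 candidates remain for Safety, so all are in.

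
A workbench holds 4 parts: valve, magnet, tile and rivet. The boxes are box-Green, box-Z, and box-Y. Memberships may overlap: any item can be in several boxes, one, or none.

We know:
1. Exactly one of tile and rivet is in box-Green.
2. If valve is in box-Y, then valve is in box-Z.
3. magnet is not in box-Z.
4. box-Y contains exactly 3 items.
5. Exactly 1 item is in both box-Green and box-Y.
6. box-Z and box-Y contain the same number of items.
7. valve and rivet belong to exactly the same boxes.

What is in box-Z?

box-Z = {rivet, tile, valve}

From (3): magnet ∉ box-Z.
Suppose valve ∉ box-Z: no assignment then satisfies all the clues, so valve ∈ box-Z.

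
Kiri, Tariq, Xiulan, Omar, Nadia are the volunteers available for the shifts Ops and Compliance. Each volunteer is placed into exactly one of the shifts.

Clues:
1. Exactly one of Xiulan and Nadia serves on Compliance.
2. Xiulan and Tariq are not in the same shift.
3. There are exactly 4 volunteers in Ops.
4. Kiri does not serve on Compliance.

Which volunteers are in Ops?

Ops = {Kiri, Nadia, Omar, Tariq}

From (4): Kiri ∉ Compliance.
Only one shift left: Kiri ∈ Ops.
Suppose Tariq ∉ Ops: no assignment then satisfies all the clues, so Tariq ∈ Ops.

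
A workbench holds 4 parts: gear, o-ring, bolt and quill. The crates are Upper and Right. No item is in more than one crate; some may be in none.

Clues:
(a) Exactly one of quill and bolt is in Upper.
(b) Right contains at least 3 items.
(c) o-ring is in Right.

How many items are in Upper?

From (c): o-ring ∈ Right.
Suppose gear ∈ Upper: no assignment then satisfies all the clues, so gear ∉ Upper.

1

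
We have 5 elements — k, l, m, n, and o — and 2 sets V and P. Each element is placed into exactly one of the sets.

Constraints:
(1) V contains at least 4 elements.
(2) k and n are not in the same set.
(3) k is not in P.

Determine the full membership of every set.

V = {k, l, m, o}; P = {n}

From (3): k ∉ P.
Only one set left: k ∈ V.
(2): n ∉ V.
Only one set left: n ∈ P.
(1): only 4 candidates remain for V, so all are in.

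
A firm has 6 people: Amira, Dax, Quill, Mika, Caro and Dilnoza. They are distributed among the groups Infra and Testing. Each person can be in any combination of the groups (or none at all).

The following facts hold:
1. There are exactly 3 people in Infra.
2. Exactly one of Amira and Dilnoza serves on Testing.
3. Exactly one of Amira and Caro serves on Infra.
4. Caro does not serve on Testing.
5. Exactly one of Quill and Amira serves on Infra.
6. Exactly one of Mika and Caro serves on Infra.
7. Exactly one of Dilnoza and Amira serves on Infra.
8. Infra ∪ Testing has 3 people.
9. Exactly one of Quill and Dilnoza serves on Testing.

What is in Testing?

Testing = {Dilnoza}

From (4): Caro ∉ Testing.
Suppose Amira ∈ Testing: no assignment then satisfies all the clues, so Amira ∉ Testing.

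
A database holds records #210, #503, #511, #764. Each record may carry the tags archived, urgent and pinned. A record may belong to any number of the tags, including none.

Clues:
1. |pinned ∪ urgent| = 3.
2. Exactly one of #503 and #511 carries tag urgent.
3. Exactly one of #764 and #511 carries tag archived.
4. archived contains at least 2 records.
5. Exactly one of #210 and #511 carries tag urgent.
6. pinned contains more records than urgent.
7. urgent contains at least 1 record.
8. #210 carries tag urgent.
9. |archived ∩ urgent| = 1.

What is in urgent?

urgent = {#210, #503}

From (8): #210 ∈ urgent.
(5) (exactly one): #511 ∉ urgent.
(2) (exactly one): #503 ∈ urgent.
Suppose #764 ∈ urgent: no assignment then satisfies all the clues, so #764 ∉ urgent.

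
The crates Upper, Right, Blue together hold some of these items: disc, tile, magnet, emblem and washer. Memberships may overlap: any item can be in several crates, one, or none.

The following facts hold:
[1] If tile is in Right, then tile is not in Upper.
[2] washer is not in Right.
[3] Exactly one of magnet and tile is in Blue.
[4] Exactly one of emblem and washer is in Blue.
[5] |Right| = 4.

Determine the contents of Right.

Right = {disc, emblem, magnet, tile}

From (2): washer ∉ Right.
(5): only 4 candidates remain for Right, so all are in.
(1): tile ∉ Upper.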